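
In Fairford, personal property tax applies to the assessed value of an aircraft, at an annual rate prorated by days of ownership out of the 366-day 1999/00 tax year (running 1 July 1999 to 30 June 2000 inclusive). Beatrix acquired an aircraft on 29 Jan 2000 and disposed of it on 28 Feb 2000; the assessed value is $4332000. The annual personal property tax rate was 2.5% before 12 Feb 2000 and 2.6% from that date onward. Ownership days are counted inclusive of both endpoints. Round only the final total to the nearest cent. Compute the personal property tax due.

29 Jan – 11 Feb 2000: 14 days at 2.5% → $4332000 × 2.5% × 14/366 = $4142.6230
12 Feb – 28 Feb 2000: 17 days at 2.6% → $4332000 × 2.6% × 17/366 = $5231.5410
Total = $9374.1639

$9374.16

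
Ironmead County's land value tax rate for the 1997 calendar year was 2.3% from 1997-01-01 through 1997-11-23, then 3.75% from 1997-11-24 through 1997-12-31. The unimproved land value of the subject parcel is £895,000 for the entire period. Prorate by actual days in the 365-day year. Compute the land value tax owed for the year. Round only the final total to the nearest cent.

£21,936.08

1997-01-01 to 1997-11-23: 327 days at 2.3% → £895,000 × 2.3% × 327/365 = £18,441.9041
1997-11-24 to 1997-12-31: 38 days at 3.75% → £895,000 × 3.75% × 38/365 = £3,494.1781
Total = £21,936.0822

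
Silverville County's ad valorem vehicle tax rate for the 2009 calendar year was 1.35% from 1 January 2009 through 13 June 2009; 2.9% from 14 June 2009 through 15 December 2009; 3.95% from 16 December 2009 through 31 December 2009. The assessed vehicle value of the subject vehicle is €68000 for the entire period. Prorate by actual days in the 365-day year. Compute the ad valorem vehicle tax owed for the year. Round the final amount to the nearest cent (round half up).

1 January – 13 June 2009: 164 days at 1.35% → €68000 × 1.35% × 164/365 = €412.4712
14 June – 15 December 2009: 185 days at 2.9% → €68000 × 2.9% × 185/365 = €999.5068
16 December – 31 December 2009: 16 days at 3.95% → €68000 × 3.95% × 16/365 = €117.7425
Total = €1529.7205

€1529.72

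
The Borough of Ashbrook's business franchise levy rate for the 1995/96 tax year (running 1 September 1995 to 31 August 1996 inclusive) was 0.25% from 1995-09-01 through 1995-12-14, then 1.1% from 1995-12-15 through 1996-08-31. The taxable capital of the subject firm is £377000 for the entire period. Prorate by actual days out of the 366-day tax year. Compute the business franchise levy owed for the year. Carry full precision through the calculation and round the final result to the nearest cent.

1995-09-01 to 1995-12-14: 105 days at 0.25% → £377000 × 0.25% × 105/366 = £270.3893
1995-12-15 to 1996-08-31: 261 days at 1.1% → £377000 × 1.1% × 261/366 = £2957.2869
Total = £3227.6762

£3227.68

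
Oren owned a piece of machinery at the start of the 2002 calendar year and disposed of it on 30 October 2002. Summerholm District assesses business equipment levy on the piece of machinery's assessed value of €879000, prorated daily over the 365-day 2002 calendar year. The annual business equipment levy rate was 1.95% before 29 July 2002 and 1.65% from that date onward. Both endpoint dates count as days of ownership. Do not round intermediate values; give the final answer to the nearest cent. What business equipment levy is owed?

1 January – 28 July 2002: 209 days at 1.95% → €879000 × 1.95% × 209/365 = €9814.6973
29 July – 30 October 2002: 94 days at 1.65% → €879000 × 1.65% × 94/365 = €3735.1479
Total = €13549.8452

€13549.85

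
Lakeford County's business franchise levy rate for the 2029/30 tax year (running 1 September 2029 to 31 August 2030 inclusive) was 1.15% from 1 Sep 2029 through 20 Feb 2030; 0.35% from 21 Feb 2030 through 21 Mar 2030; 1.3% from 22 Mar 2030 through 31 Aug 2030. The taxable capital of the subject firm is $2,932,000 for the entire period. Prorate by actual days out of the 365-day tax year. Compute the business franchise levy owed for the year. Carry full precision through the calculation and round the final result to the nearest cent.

$33,818.41

1 Sep 2029 – 20 Feb 2030: 173 days at 1.15% → $2,932,000 × 1.15% × 173/365 = $15,981.4082
21 Feb – 21 Mar 2030: 29 days at 0.35% → $2,932,000 × 0.35% × 29/365 = $815.3370
22 Mar – 31 Aug 2030: 163 days at 1.3% → $2,932,000 × 1.3% × 163/365 = $17,021.6658
Total = $33,818.4110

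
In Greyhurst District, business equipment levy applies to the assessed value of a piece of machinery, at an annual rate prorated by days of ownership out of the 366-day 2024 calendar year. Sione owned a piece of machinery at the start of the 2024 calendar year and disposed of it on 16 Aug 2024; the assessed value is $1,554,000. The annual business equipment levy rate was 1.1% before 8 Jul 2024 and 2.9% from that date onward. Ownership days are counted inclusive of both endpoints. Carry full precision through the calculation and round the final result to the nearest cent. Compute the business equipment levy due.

$13,752.48

1 Jan – 7 Jul 2024: 189 days at 1.1% → $1,554,000 × 1.1% × 189/366 = $8,827.2295
8 Jul – 16 Aug 2024: 40 days at 2.9% → $1,554,000 × 2.9% × 40/366 = $4,925.2459
Total = $13,752.4754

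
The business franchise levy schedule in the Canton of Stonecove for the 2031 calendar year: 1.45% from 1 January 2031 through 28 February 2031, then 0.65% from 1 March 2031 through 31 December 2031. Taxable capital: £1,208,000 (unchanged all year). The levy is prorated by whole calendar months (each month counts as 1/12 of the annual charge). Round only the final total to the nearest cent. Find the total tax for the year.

1 January – 28 February 2031: 2 months at 1.45% → £1,208,000 × 1.45% × 2/12 = £2,919.3333
1 March – 31 December 2031: 10 months at 0.65% → £1,208,000 × 0.65% × 10/12 = £6,543.3333
Total = £9,462.6667

£9,462.67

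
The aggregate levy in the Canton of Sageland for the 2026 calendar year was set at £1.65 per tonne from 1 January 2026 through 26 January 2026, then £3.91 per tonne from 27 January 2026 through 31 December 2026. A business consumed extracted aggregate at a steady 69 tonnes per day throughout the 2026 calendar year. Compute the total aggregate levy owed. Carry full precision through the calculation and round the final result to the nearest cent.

£94,418.91

1 January – 26 January 2026: 26 days × 69 tonnes/day = 1,794 tonnes at £1.65/tonne → £2,960.10
27 January – 31 December 2026: 339 days × 69 tonnes/day = 23,391 tonnes at £3.91/tonne → £91,458.81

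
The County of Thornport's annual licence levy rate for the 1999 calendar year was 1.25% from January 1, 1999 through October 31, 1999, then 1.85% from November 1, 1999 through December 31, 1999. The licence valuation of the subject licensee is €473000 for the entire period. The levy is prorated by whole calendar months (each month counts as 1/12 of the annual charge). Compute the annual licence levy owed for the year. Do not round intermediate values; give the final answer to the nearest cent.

€6385.50

January 1 – October 31, 1999: 10 months at 1.25% → €473000 × 1.25% × 10/12 = €4927.0833
November 1 – December 31, 1999: 2 months at 1.85% → €473000 × 1.85% × 2/12 = €1458.4167
Total = €6385.5000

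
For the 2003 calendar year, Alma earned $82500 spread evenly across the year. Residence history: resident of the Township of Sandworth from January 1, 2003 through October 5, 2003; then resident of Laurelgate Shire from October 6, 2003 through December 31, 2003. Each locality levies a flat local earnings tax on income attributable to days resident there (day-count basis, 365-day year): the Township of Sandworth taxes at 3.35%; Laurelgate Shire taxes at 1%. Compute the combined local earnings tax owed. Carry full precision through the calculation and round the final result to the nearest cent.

The Township of Sandworth, January 1 – October 5, 2003: 278 days → $82500 × 3.35% × 278/365 = $2104.9932
Laurelgate Shire, October 6 – December 31, 2003: 87 days → $82500 × 1% × 87/365 = $196.6438
Total = $2301.6370

$2301.64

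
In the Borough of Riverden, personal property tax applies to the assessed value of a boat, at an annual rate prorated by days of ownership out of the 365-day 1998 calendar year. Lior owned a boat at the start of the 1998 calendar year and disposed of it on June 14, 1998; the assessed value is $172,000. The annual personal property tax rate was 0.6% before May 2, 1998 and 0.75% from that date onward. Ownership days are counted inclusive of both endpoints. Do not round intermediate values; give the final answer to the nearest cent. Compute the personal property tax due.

$497.62

January 1 – May 1, 1998: 121 days at 0.6% → $172,000 × 0.6% × 121/365 = $342.1151
May 2 – June 14, 1998: 44 days at 0.75% → $172,000 × 0.75% × 44/365 = $155.5068
Total = $497.6219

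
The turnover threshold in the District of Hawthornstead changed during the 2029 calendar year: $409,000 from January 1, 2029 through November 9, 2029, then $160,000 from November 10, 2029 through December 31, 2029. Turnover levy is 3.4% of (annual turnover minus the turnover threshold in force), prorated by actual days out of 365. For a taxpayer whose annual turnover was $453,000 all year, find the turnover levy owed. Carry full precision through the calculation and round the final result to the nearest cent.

January 1 – November 9, 2029: 313 days, exemption $409,000 → ($453,000 − $409,000) × 3.4% × 313/365 = $1,282.8712
November 10 – December 31, 2029: 52 days, exemption $160,000 → ($453,000 − $160,000) × 3.4% × 52/365 = $1,419.2438
Total = $2,702.1151

$2,702.12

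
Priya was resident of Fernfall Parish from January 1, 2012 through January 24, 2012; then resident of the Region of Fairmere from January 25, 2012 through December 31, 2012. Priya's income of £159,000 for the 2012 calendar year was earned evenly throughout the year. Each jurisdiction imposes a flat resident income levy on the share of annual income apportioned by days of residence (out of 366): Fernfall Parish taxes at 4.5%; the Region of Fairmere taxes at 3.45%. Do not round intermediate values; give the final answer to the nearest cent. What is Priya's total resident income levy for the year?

£5,594.98

Fernfall Parish, January 1 – January 24, 2012: 24 days → £159,000 × 4.5% × 24/366 = £469.1803
The Region of Fairmere, January 25 – December 31, 2012: 342 days → £159,000 × 3.45% × 342/366 = £5,125.7951
Total = £5,594.9754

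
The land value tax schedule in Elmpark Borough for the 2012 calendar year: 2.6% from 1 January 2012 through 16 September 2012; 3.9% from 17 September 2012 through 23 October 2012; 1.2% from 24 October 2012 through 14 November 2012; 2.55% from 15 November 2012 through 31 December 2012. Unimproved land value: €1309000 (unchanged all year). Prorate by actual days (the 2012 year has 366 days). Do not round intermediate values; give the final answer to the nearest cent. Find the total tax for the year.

1 January – 16 September 2012: 260 days at 2.6% → €1309000 × 2.6% × 260/366 = €24177.1585
17 September – 23 October 2012: 37 days at 3.9% → €1309000 × 3.9% × 37/366 = €5160.8934
24 October – 14 November 2012: 22 days at 1.2% → €1309000 × 1.2% × 22/366 = €944.1967
15 November – 31 December 2012: 47 days at 2.55% → €1309000 × 2.55% × 47/366 = €4286.4385
Total = €34568.6872

€34568.69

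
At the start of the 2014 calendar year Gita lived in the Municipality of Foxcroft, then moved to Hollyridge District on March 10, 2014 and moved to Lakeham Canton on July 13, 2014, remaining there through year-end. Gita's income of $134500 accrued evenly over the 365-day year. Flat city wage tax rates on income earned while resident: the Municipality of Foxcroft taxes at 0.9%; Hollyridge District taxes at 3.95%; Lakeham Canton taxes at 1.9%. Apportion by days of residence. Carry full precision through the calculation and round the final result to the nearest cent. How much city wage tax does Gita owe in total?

$3249.19

The Municipality of Foxcroft, January 1 – March 9, 2014: 68 days → $134500 × 0.9% × 68/365 = $225.5178
Hollyridge District, March 10 – July 12, 2014: 125 days → $134500 × 3.95% × 125/365 = $1819.4349
Lakeham Canton, July 13 – December 31, 2014: 172 days → $134500 × 1.9% × 172/365 = $1204.2356
Total = $3249.1884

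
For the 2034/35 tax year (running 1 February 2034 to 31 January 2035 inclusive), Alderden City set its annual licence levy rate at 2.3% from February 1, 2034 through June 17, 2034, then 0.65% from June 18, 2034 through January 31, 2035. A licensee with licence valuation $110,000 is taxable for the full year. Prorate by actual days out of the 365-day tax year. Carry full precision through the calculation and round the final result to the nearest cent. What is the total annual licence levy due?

February 1 – June 17, 2034: 137 days at 2.3% → $110,000 × 2.3% × 137/365 = $949.6164
June 18, 2034 – January 31, 2035: 228 days at 0.65% → $110,000 × 0.65% × 228/365 = $446.6301
Total = $1,396.2466

$1,396.25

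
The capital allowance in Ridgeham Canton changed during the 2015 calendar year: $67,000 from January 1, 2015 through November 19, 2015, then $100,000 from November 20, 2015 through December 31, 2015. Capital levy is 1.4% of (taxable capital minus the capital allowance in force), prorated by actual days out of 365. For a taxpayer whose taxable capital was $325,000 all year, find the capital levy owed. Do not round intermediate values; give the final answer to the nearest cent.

January 1 – November 19, 2015: 323 days, exemption $67,000 → ($325,000 − $67,000) × 1.4% × 323/365 = $3,196.3726
November 20 – December 31, 2015: 42 days, exemption $100,000 → ($325,000 − $100,000) × 1.4% × 42/365 = $362.4658
Total = $3,558.8384

$3,558.84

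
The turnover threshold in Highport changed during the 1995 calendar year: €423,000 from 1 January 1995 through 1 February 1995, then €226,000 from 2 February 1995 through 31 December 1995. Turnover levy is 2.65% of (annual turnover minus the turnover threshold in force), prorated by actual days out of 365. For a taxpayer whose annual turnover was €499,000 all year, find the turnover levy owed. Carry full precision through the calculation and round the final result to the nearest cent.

€6,776.81

1 January – 1 February 1995: 32 days, exemption €423,000 → (€499,000 − €423,000) × 2.65% × 32/365 = €176.5699
2 February – 31 December 1995: 333 days, exemption €226,000 → (€499,000 − €226,000) × 2.65% × 333/365 = €6,600.2425
Total = €6,776.8123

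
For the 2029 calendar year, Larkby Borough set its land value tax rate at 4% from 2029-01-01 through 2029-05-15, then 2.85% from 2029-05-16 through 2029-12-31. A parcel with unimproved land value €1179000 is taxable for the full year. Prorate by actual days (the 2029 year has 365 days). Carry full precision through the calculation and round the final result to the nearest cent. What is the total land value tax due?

€38616.29

2029-01-01 to 2029-05-15: 135 days at 4% → €1179000 × 4% × 135/365 = €17442.7397
2029-05-16 to 2029-12-31: 230 days at 2.85% → €1179000 × 2.85% × 230/365 = €21173.5479
Total = €38616.2877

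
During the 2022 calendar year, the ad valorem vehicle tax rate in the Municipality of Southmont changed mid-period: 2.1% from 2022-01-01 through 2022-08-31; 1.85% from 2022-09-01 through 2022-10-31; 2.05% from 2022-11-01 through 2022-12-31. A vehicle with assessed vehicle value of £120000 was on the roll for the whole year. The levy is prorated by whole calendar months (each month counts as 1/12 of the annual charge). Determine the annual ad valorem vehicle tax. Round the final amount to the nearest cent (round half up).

£2460.00

2022-01-01 to 2022-08-31: 8 months at 2.1% → £120000 × 2.1% × 8/12 = £1680.0000
2022-09-01 to 2022-10-31: 2 months at 1.85% → £120000 × 1.85% × 2/12 = £370.0000
2022-11-01 to 2022-12-31: 2 months at 2.05% → £120000 × 2.05% × 2/12 = £410.0000
Total = £2460.0000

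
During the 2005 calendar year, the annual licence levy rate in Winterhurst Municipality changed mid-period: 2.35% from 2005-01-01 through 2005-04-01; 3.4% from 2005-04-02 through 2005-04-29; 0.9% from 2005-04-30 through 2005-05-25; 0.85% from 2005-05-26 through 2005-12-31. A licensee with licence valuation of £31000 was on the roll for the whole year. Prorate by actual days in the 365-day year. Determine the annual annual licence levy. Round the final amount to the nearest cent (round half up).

2005-01-01 to 2005-04-01: 91 days at 2.35% → £31000 × 2.35% × 91/365 = £181.6260
2005-04-02 to 2005-04-29: 28 days at 3.4% → £31000 × 3.4% × 28/365 = £80.8548
2005-04-30 to 2005-05-25: 26 days at 0.9% → £31000 × 0.9% × 26/365 = £19.8740
2005-05-26 to 2005-12-31: 220 days at 0.85% → £31000 × 0.85% × 220/365 = £158.8219
Total = £441.1767

£441.18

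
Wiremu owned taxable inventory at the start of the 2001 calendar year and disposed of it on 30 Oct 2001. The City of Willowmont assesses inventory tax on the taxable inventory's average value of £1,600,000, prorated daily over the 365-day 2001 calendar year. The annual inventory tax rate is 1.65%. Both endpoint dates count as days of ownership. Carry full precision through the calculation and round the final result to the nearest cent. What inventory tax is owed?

£21,915.62

Days held (1 Jan – 30 Oct 2001): 303 out of 365
Tax = £1,600,000 × 1.65% × 303/365 = £21,915.6164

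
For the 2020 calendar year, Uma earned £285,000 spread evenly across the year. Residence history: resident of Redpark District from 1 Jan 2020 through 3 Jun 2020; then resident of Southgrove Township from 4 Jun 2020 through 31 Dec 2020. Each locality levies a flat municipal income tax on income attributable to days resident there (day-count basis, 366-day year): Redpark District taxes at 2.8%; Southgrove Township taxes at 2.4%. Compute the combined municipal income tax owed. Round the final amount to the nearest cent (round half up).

£7,322.79

Redpark District, 1 Jan – 3 Jun 2020: 155 days → £285,000 × 2.8% × 155/366 = £3,379.5082
Southgrove Township, 4 Jun – 31 Dec 2020: 211 days → £285,000 × 2.4% × 211/366 = £3,943.2787
Total = £7,322.7869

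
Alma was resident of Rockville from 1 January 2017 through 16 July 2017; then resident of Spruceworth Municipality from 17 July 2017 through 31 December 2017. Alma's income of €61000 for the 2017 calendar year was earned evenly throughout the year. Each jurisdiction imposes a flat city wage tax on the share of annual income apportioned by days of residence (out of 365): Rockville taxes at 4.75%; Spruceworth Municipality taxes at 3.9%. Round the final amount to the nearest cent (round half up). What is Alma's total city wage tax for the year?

€2658.85

Rockville, 1 January – 16 July 2017: 197 days → €61000 × 4.75% × 197/365 = €1563.8562
Spruceworth Municipality, 17 July – 31 December 2017: 168 days → €61000 × 3.9% × 168/365 = €1094.9918
Total = €2658.8479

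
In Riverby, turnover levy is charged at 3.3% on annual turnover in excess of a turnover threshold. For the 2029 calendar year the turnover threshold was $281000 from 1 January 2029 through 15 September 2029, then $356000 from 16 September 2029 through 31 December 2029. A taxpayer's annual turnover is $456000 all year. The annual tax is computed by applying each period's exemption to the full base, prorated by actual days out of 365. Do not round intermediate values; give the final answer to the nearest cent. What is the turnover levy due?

$5049.45

1 January – 15 September 2029: 258 days, exemption $281000 → ($456000 − $281000) × 3.3% × 258/365 = $4082.0548
16 September – 31 December 2029: 107 days, exemption $356000 → ($456000 − $356000) × 3.3% × 107/365 = $967.3973
Total = $5049.4521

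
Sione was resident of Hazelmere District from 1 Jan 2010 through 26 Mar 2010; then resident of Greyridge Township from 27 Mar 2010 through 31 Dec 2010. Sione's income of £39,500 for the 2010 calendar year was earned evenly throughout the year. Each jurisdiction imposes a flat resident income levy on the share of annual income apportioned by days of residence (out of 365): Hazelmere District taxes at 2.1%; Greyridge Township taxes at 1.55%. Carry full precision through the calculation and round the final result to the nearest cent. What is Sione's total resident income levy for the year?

£662.84

Hazelmere District, 1 Jan – 26 Mar 2010: 85 days → £39,500 × 2.1% × 85/365 = £193.1712
Greyridge Township, 27 Mar – 31 Dec 2010: 280 days → £39,500 × 1.55% × 280/365 = £469.6712
Total = £662.8425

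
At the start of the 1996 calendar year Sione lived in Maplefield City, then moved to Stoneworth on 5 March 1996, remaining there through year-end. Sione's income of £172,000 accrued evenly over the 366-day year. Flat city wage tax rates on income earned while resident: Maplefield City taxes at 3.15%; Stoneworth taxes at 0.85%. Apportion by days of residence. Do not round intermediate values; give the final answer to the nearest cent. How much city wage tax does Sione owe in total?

£2,153.76

Maplefield City, 1 January – 4 March 1996: 64 days → £172,000 × 3.15% × 64/366 = £947.4098
Stoneworth, 5 March – 31 December 1996: 302 days → £172,000 × 0.85% × 302/366 = £1,206.3497
Total = £2,153.7596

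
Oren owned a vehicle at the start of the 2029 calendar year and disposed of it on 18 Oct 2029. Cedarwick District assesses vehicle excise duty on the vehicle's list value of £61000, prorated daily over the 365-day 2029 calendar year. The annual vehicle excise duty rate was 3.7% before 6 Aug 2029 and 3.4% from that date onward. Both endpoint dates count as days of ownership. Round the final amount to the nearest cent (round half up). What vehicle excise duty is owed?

£1762.32

1 Jan – 5 Aug 2029: 217 days at 3.7% → £61000 × 3.7% × 217/365 = £1341.8329
6 Aug – 18 Oct 2029: 74 days at 3.4% → £61000 × 3.4% × 74/365 = £420.4822
Total = £1762.3151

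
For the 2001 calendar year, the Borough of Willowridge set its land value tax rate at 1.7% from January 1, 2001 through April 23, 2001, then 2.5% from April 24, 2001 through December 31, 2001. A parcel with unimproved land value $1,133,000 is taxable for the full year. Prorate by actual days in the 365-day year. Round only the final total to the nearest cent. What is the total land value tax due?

$25,518.88

January 1 – April 23, 2001: 113 days at 1.7% → $1,133,000 × 1.7% × 113/365 = $5,962.9945
April 24 – December 31, 2001: 252 days at 2.5% → $1,133,000 × 2.5% × 252/365 = $19,555.8904
Total = $25,518.8849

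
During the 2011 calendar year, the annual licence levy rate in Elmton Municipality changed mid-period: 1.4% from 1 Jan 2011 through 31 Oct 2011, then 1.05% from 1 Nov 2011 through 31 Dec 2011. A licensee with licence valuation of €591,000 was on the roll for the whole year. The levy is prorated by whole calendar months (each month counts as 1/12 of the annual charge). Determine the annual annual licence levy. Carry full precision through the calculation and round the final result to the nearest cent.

1 Jan – 31 Oct 2011: 10 months at 1.4% → €591,000 × 1.4% × 10/12 = €6,895.0000
1 Nov – 31 Dec 2011: 2 months at 1.05% → €591,000 × 1.05% × 2/12 = €1,034.2500
Total = €7,929.2500

€7,929.25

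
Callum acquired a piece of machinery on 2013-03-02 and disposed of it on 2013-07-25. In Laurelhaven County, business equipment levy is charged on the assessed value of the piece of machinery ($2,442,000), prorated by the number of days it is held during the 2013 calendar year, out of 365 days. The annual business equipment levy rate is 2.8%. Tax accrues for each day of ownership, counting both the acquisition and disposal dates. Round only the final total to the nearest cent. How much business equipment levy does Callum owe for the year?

$27,350.40

Days held (2013-03-02 to 2013-07-25): 146 out of 365
Tax = $2,442,000 × 2.8% × 146/365 = $27,350.4000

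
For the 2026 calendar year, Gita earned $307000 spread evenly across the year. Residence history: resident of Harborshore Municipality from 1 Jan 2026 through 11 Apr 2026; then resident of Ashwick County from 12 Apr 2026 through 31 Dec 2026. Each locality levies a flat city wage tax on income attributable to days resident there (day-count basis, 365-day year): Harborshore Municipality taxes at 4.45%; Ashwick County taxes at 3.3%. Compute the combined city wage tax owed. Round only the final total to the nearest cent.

Harborshore Municipality, 1 Jan – 11 Apr 2026: 101 days → $307000 × 4.45% × 101/365 = $3780.3055
Ashwick County, 12 Apr – 31 Dec 2026: 264 days → $307000 × 3.3% × 264/365 = $7327.6274
Total = $11107.9329

$11107.93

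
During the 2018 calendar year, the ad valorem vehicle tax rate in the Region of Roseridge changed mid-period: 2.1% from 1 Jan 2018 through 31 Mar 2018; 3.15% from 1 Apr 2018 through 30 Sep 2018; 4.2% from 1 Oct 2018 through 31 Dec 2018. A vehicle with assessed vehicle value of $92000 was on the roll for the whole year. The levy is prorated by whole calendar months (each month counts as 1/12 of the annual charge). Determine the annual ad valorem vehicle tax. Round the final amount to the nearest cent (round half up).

$2898.00

1 Jan – 31 Mar 2018: 3 months at 2.1% → $92000 × 2.1% × 3/12 = $483.0000
1 Apr – 30 Sep 2018: 6 months at 3.15% → $92000 × 3.15% × 6/12 = $1449.0000
1 Oct – 31 Dec 2018: 3 months at 4.2% → $92000 × 4.2% × 3/12 = $966.0000
Total = $2898.0000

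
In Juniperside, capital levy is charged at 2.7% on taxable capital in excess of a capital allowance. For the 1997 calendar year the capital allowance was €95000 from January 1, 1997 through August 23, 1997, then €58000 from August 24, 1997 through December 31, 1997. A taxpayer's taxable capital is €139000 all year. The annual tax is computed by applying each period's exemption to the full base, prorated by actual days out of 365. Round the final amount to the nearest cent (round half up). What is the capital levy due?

€1543.81

January 1 – August 23, 1997: 235 days, exemption €95000 → (€139000 − €95000) × 2.7% × 235/365 = €764.8767
August 24 – December 31, 1997: 130 days, exemption €58000 → (€139000 − €58000) × 2.7% × 130/365 = €778.9315
Total = €1543.8082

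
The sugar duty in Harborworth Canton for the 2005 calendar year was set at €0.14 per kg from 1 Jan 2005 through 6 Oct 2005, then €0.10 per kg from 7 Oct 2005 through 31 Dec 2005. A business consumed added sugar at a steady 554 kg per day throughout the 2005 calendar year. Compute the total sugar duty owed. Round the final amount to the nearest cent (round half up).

1 Jan – 6 Oct 2005: 279 days × 554 kg/day = 154,566 kg at €0.14/kg → €21,639.24
7 Oct – 31 Dec 2005: 86 days × 554 kg/day = 47,644 kg at €0.10/kg → €4,764.40

€26,403.64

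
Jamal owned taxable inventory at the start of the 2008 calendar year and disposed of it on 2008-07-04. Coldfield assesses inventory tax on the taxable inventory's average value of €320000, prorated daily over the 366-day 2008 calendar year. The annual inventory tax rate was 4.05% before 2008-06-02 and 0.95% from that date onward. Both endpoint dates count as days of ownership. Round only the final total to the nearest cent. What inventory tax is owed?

2008-01-01 to 2008-06-01: 153 days at 4.05% → €320000 × 4.05% × 153/366 = €5417.7049
2008-06-02 to 2008-07-04: 33 days at 0.95% → €320000 × 0.95% × 33/366 = €274.0984
Total = €5691.8033

€5691.80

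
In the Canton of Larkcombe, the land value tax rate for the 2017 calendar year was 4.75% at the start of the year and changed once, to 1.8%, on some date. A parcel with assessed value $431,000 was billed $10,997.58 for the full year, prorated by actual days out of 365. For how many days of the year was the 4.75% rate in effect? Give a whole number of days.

Let d = days at the first rate; then 365 − d days at the second rate.
$431,000 × [4.75%·d + 1.8%·(365−d)] / 365 = $10,997.58
Solving gives d = 93, so the new rate took effect on 4 April 2017.

93 days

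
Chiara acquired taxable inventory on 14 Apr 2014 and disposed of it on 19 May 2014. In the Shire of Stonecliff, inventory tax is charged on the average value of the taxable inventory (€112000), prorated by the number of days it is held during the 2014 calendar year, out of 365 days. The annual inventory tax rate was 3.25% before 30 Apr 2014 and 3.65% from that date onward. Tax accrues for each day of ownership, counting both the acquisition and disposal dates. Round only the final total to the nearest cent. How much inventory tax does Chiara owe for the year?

€383.56

14 Apr – 29 Apr 2014: 16 days at 3.25% → €112000 × 3.25% × 16/365 = €159.5616
30 Apr – 19 May 2014: 20 days at 3.65% → €112000 × 3.65% × 20/365 = €224.0000
Total = €383.5616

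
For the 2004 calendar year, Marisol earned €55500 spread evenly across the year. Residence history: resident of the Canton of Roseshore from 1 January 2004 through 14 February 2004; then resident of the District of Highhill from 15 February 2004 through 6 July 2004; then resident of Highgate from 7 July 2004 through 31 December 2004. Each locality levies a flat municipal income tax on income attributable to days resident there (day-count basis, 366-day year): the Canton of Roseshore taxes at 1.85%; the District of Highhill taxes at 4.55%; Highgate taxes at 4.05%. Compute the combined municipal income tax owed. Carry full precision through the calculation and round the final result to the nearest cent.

€2206.05

The Canton of Roseshore, 1 January – 14 February 2004: 45 days → €55500 × 1.85% × 45/366 = €126.2398
The District of Highhill, 15 February – 6 July 2004: 143 days → €55500 × 4.55% × 143/366 = €986.6414
Highgate, 7 July – 31 December 2004: 178 days → €55500 × 4.05% × 178/366 = €1093.1680
Total = €2206.0492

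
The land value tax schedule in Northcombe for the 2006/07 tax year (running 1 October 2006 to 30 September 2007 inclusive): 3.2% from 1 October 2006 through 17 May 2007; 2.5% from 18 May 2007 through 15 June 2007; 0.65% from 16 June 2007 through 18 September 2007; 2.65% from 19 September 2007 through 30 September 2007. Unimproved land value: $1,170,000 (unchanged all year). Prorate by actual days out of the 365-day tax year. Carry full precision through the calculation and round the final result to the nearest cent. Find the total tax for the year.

1 October 2006 – 17 May 2007: 229 days at 3.2% → $1,170,000 × 3.2% × 229/365 = $23,489.7534
18 May – 15 June 2007: 29 days at 2.5% → $1,170,000 × 2.5% × 29/365 = $2,323.9726
16 June – 18 September 2007: 95 days at 0.65% → $1,170,000 × 0.65% × 95/365 = $1,979.3836
19 September – 30 September 2007: 12 days at 2.65% → $1,170,000 × 2.65% × 12/365 = $1,019.3425
Total = $28,812.4521

$28,812.45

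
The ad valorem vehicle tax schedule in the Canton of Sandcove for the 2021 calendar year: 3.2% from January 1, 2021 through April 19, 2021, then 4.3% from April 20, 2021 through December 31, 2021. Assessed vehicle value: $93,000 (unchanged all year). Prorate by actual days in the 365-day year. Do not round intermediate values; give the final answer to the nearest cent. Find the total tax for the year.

$3,693.50

January 1 – April 19, 2021: 109 days at 3.2% → $93,000 × 3.2% × 109/365 = $888.7233
April 20 – December 31, 2021: 256 days at 4.3% → $93,000 × 4.3% × 256/365 = $2,804.7781
Total = $3,693.5014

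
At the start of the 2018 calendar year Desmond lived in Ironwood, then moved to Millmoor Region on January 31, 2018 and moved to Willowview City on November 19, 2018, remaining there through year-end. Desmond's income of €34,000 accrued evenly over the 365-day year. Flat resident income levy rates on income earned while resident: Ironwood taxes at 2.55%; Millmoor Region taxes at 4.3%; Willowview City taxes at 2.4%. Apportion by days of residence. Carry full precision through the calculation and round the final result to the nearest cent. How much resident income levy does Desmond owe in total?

€1,336.99

Ironwood, January 1 – January 30, 2018: 30 days → €34,000 × 2.55% × 30/365 = €71.2603
Millmoor Region, January 31 – November 18, 2018: 292 days → €34,000 × 4.3% × 292/365 = €1,169.6000
Willowview City, November 19 – December 31, 2018: 43 days → €34,000 × 2.4% × 43/365 = €96.1315
Total = €1,336.9918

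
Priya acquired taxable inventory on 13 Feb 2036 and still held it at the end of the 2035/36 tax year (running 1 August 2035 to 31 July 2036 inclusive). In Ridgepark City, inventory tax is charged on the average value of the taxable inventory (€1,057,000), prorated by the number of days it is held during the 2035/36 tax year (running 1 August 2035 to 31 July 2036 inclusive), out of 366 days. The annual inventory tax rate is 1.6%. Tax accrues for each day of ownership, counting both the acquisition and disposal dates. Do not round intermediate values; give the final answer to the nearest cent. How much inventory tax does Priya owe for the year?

€7,855.30

Days held (13 Feb – 31 Jul 2036): 170 out of 366
Tax = €1,057,000 × 1.6% × 170/366 = €7,855.3005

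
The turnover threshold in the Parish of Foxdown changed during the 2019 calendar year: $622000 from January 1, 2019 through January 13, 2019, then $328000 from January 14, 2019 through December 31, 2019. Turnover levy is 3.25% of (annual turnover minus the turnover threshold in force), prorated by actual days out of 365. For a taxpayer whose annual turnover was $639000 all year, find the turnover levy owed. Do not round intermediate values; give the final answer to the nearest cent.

$9767.18

January 1 – January 13, 2019: 13 days, exemption $622000 → ($639000 − $622000) × 3.25% × 13/365 = $19.6781
January 14 – December 31, 2019: 352 days, exemption $328000 → ($639000 − $328000) × 3.25% × 352/365 = $9747.5068
Total = $9767.1849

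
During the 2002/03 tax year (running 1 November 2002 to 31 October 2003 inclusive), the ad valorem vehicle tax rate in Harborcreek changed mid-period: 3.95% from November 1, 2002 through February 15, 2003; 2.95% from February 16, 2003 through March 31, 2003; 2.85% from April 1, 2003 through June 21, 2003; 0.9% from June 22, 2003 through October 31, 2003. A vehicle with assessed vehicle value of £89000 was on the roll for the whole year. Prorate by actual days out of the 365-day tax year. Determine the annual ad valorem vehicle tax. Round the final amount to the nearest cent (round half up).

£2206.59

November 1, 2002 – February 15, 2003: 107 days at 3.95% → £89000 × 3.95% × 107/365 = £1030.5712
February 16 – March 31, 2003: 44 days at 2.95% → £89000 × 2.95% × 44/365 = £316.4986
April 1 – June 21, 2003: 82 days at 2.85% → £89000 × 2.85% × 82/365 = £569.8438
June 22 – October 31, 2003: 132 days at 0.9% → £89000 × 0.9% × 132/365 = £289.6767
Total = £2206.5904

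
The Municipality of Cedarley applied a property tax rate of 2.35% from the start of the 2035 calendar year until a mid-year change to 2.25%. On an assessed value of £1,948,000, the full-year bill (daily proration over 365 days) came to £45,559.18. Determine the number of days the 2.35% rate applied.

Let d = days at the first rate; then 365 − d days at the second rate.
£1,948,000 × [2.35%·d + 2.25%·(365−d)] / 365 = £45,559.18
Solving gives d = 324, so the new rate took effect on 21 Nov 2035.

324 days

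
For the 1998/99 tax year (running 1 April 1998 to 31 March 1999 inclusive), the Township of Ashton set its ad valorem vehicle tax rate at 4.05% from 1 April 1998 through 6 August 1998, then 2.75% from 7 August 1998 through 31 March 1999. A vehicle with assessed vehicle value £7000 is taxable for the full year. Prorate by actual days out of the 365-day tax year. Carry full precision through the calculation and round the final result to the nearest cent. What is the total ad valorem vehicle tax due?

1 April – 6 August 1998: 128 days at 4.05% → £7000 × 4.05% × 128/365 = £99.4192
7 August 1998 – 31 March 1999: 237 days at 2.75% → £7000 × 2.75% × 237/365 = £124.9932
Total = £224.4123

£224.41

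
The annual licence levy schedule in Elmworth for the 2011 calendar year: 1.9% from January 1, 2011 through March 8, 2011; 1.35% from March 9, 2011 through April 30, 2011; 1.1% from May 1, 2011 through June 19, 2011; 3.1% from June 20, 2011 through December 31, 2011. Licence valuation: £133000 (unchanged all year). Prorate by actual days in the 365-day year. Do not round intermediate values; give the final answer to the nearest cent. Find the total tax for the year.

January 1 – March 8, 2011: 67 days at 1.9% → £133000 × 1.9% × 67/365 = £463.8603
March 9 – April 30, 2011: 53 days at 1.35% → £133000 × 1.35% × 53/365 = £260.7164
May 1 – June 19, 2011: 50 days at 1.1% → £133000 × 1.1% × 50/365 = £200.4110
June 20 – December 31, 2011: 195 days at 3.1% → £133000 × 3.1% × 195/365 = £2202.6986
Total = £3127.6863

£3127.69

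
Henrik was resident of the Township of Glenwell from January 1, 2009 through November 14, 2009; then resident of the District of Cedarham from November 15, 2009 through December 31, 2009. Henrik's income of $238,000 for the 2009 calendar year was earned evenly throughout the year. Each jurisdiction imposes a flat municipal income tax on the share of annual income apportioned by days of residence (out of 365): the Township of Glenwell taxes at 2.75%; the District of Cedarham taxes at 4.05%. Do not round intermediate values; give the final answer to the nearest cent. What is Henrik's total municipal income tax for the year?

The Township of Glenwell, January 1 – November 14, 2009: 318 days → $238,000 × 2.75% × 318/365 = $5,702.2192
The District of Cedarham, November 15 – December 31, 2009: 47 days → $238,000 × 4.05% × 47/365 = $1,241.1863
Total = $6,943.4055

$6,943.41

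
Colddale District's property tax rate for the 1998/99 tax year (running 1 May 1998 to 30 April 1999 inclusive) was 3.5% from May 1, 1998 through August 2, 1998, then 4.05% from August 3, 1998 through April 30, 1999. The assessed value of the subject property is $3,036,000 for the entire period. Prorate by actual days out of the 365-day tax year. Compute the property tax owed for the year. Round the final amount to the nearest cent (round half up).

May 1 – August 2, 1998: 94 days at 3.5% → $3,036,000 × 3.5% × 94/365 = $27,365.5890
August 3, 1998 – April 30, 1999: 271 days at 4.05% → $3,036,000 × 4.05% × 271/365 = $91,292.1041
Total = $118,657.6932

$118,657.69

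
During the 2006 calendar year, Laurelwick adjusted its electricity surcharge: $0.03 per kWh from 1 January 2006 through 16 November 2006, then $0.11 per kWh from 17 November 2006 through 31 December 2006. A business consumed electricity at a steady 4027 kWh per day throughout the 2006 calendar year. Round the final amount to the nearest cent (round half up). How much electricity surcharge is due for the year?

$58592.85

1 January – 16 November 2006: 320 days × 4027 kWh/day = 1,288,640 kWh at $0.03/kWh → $38659.20
17 November – 31 December 2006: 45 days × 4027 kWh/day = 181,215 kWh at $0.11/kWh → $19933.65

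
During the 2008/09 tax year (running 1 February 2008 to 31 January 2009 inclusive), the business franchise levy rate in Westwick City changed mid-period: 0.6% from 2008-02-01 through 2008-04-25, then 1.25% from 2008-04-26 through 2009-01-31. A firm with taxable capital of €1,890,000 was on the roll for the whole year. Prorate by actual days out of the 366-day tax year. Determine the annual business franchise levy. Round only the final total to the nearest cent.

2008-02-01 to 2008-04-25: 85 days at 0.6% → €1,890,000 × 0.6% × 85/366 = €2,633.6066
2008-04-26 to 2009-01-31: 281 days at 1.25% → €1,890,000 × 1.25% × 281/366 = €18,138.3197
Total = €20,771.9262

€20,771.93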